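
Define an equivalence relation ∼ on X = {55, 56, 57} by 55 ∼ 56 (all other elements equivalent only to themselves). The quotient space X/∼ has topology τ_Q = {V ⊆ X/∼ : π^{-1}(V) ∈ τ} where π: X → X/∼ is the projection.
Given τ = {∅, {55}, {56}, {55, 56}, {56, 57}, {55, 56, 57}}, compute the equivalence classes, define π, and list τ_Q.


X/∼ = {[55=56], [57]}; |τ_Q| = 3.

Equivalence classes: [55=56], [57].
Quotient map π: X → X/∼ sends 55 ↦ [55=56], 56 ↦ [55=56], 57 ↦ [57].
For each subset V ⊆ X/∼, compute π^{-1}(V) ⊆ X and check whether π^{-1}(V) ∈ τ. V is open in τ_Q iff π^{-1}(V) ∈ τ.
  V = {}: π^{-1}(V) = ∅ ∈ τ ✓.
  V = {[55=56]}: π^{-1}(V) = {55, 56} ∈ τ ✓.
  V = {[57]}: π^{-1}(V) = {57} ∉ τ ✗.
  V = {[55=56], [57]}: π^{-1}(V) = {55, 56, 57} ∈ τ ✓.
Open sets in the quotient: τ_Q = {{}, {[55=56]}, {[55=56], [57]}} (3 elements).


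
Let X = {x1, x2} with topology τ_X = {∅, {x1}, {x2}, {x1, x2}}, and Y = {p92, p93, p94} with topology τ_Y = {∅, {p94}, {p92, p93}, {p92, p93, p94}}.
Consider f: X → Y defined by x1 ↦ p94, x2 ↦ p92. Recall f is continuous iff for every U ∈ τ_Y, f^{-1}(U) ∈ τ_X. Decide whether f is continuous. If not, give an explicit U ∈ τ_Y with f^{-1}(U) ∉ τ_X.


f IS continuous.

Compute f^{-1}(U) for each U ∈ τ_Y:
  U = ∅: f^{-1}(U) = ∅ ∈ τ_X ✓.
  U = {p94}: f^{-1}(U) = {x1} ∈ τ_X ✓.
  U = {p92, p93}: f^{-1}(U) = {x2} ∈ τ_X ✓.
  U = {p92, p93, p94}: f^{-1}(U) = {x1, x2} ∈ τ_X ✓.
Every preimage lies in τ_X, so f IS continuous.


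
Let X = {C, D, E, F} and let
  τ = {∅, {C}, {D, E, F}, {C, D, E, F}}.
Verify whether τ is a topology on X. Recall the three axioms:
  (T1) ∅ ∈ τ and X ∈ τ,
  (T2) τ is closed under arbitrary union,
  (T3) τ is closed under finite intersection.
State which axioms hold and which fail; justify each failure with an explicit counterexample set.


τ IS a topology on X.

Axiom (T1): ∅ ∈ τ? Yes; X ∈ τ? Yes.
Axiom (T2/T3): check pairwise unions and intersections of members of τ.
All pairwise intersections and unions checked — each lies in τ. Therefore τ satisfies (T1), (T2), (T3): it IS a topology on X.


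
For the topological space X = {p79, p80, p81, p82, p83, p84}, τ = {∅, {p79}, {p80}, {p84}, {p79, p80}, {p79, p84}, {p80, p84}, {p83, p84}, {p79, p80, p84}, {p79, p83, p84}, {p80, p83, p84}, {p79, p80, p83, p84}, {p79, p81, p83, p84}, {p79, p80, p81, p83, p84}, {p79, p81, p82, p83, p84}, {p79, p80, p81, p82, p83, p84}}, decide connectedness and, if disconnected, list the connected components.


(X, τ) is disconnected; components = [{p80}, {p79, p81, p82, p83, p84}].

Find clopen sets (U ∈ τ with X ∖ U ∈ τ):
  U = ∅, X ∖ U = {p79, p80, p81, p82, p83, p84} — both open, so U is clopen.
  U = {p80}, X ∖ U = {p79, p81, p82, p83, p84} — both open, so U is clopen.
  U = {p79, p81, p82, p83, p84}, X ∖ U = {p80} — both open, so U is clopen.
  U = {p79, p80, p81, p82, p83, p84}, X ∖ U = ∅ — both open, so U is clopen.
Nontrivial clopen(s) exist: e.g. {p80}. So (X, τ) is disconnected.
Compute connected components by grouping points that agree on all clopens:
  component: {p80}
  component: {p79, p81, p82, p83, p84}


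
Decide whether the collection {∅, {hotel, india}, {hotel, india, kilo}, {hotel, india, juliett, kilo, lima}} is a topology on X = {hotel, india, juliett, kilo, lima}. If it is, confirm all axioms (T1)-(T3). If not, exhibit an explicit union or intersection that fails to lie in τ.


τ IS a topology on X.

Axiom (T1): ∅ ∈ τ? Yes; X ∈ τ? Yes.
Axiom (T2/T3): check pairwise unions and intersections of members of τ.
All pairwise intersections and unions checked — each lies in τ. Therefore τ satisfies (T1), (T2), (T3): it IS a topology on X.


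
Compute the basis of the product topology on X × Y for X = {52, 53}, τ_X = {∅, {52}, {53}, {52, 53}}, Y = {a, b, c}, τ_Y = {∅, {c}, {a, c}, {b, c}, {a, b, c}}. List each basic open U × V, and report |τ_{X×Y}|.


Basis B = {∅ × ∅, {52} × {c}, {53} × {c}, {52} × {a, c}, {52} × {b, c}, {52, 53} × {c}, {53} × {a, c}, {53} × {b, c}, {52} × {a, b, c}, {53} × {a, b, c}, {52, 53} × {a, c}, {52, 53} × {b, c}, {52, 53} × {a, b, c}}; |τ_{X×Y}| = 25.

Enumerate products U × V with U ∈ τ_X, V ∈ τ_Y (deduplicated):
  ∅ × ∅ = {} (∅)
  {52} × {c} = {(52,c)}
  {53} × {c} = {(53,c)}
  {52} × {a, c} = {(52,a), (52,c)}
  {52} × {b, c} = {(52,b), (52,c)}
  {52, 53} × {c} = {(52,c), (53,c)}
  {53} × {a, c} = {(53,a), (53,c)}
  {53} × {b, c} = {(53,b), (53,c)}
  {52} × {a, b, c} = {(52,a), (52,b), (52,c)}
  {53} × {a, b, c} = {(53,a), (53,b), (53,c)}
  {52, 53} × {a, c} = {(52,a), (52,c), (53,a), (53,c)}
  {52, 53} × {b, c} = {(52,b), (52,c), (53,b), (53,c)}
  {52, 53} × {a, b, c} = {(52,a), (52,b), (52,c), (53,a), (53,b), (53,c)}
These 13 distinct sets form the basis B.
Close under arbitrary unions to get τ_{X×Y}; counting gives |τ_{X×Y}| = 25.


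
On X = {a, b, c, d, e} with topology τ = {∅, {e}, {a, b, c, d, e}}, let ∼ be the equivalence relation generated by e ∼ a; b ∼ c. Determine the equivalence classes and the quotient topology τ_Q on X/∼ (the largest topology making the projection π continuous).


X/∼ = {[a=e], [b=c], [d]}; |τ_Q| = 2.

Equivalence classes: [a=e], [b=c], [d].
Quotient map π: X → X/∼ sends a ↦ [a=e], b ↦ [b=c], c ↦ [b=c], d ↦ [d], e ↦ [a=e].
For each subset V ⊆ X/∼, compute π^{-1}(V) ⊆ X and check whether π^{-1}(V) ∈ τ. V is open in τ_Q iff π^{-1}(V) ∈ τ.
  V = {}: π^{-1}(V) = ∅ ∈ τ ✓.
  V = {[a=e]}: π^{-1}(V) = {a, e} ∉ τ ✗.
  V = {[b=c]}: π^{-1}(V) = {b, c} ∉ τ ✗.
  V = {[a=e], [b=c]}: π^{-1}(V) = {a, b, c, e} ∉ τ ✗.
  V = {[d]}: π^{-1}(V) = {d} ∉ τ ✗.
  V = {[a=e], [d]}: π^{-1}(V) = {a, d, e} ∉ τ ✗.
  V = {[b=c], [d]}: π^{-1}(V) = {b, c, d} ∉ τ ✗.
  V = {[a=e], [b=c], [d]}: π^{-1}(V) = {a, b, c, d, e} ∈ τ ✓.
Open sets in the quotient: τ_Q = {{}, {[a=e], [b=c], [d]}} (2 elements).


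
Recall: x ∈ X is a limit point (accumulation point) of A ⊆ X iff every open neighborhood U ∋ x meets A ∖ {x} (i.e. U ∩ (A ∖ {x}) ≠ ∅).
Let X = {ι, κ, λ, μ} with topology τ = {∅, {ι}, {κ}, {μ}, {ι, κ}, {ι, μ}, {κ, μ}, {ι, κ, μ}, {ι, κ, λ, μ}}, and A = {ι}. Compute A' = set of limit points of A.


A' = {λ}

For each x ∈ X, list the open sets U ∈ τ with x ∈ U, then check whether U ∩ (A ∖ {x}) ≠ ∅ for every such U.
  x = ι: open {ι} ∋ x has {ι} ∩ (A ∖ {ι}) = ∅, so x is NOT a limit point.
  x = κ: open {κ} ∋ x has {κ} ∩ (A ∖ {κ}) = ∅, so x is NOT a limit point.
  x = λ: opens ∋ x are {ι, κ, λ, μ}; each meets A ∖ {λ}, so x IS a limit point.
  x = μ: open {μ} ∋ x has {μ} ∩ (A ∖ {μ}) = ∅, so x is NOT a limit point.
Collecting: A' = {λ}.


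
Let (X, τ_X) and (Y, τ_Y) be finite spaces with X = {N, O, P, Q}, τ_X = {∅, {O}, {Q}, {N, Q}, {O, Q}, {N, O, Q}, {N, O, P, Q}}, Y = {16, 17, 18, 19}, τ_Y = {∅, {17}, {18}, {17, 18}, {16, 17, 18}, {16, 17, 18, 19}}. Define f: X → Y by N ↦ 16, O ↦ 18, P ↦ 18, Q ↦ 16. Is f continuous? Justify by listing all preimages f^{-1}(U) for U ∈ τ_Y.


f is NOT continuous.

Compute f^{-1}(U) for each U ∈ τ_Y:
  U = ∅: f^{-1}(U) = ∅ ∈ τ_X ✓.
  U = {17}: f^{-1}(U) = ∅ ∈ τ_X ✓.
  U = {18}: f^{-1}(U) = {O, P} ∉ τ_X ✗.
  U = {17, 18}: f^{-1}(U) = {O, P} ∉ τ_X ✗.
  U = {16, 17, 18}: f^{-1}(U) = {N, O, P, Q} ∈ τ_X ✓.
  U = {16, 17, 18, 19}: f^{-1}(U) = {N, O, P, Q} ∈ τ_X ✓.
Found U = {18} with f^{-1}(U) = {O, P} not in τ_X. Therefore f is NOT continuous.


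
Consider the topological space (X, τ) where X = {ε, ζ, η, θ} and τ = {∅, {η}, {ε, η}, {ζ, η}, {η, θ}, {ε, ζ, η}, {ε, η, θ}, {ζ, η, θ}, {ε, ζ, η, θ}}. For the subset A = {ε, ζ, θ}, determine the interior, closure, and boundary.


int(A) = ∅, cl(A) = {ε, ζ, θ}, ∂A = {ε, ζ, θ}.

Closed sets in (X, τ) are complements of opens:
  closed(X, τ) = {∅, {ε}, {ζ}, {θ}, {ε, ζ}, {ε, θ}, {ζ, θ}, {ε, ζ, θ}, {ε, ζ, η, θ}}.
int(A) = ⋃ {U ∈ τ : U ⊆ A}. Opens contained in A: ∅.
Taking the union of these: int(A) = ∅.
cl(A) = ⋂ {C closed : A ⊆ C}. Closed sets containing A: {ε, ζ, θ}, {ε, ζ, η, θ}.
Intersecting these: cl(A) = {ε, ζ, θ}.
∂A = cl(A) ∖ int(A) = {ε, ζ, θ} ∖ ∅ = {ε, ζ, θ}.


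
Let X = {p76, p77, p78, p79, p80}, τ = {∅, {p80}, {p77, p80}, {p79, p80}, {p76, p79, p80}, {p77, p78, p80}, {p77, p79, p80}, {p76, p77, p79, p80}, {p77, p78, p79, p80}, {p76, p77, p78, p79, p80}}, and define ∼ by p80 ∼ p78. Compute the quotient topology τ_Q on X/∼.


X/∼ = {[p76], [p77], [p78=p80], [p79]}; |τ_Q| = 4.

Equivalence classes: [p76], [p77], [p78=p80], [p79].
Quotient map π: X → X/∼ sends p76 ↦ [p76], p77 ↦ [p77], p78 ↦ [p78=p80], p79 ↦ [p79], p80 ↦ [p78=p80].
For each subset V ⊆ X/∼, compute π^{-1}(V) ⊆ X and check whether π^{-1}(V) ∈ τ. V is open in τ_Q iff π^{-1}(V) ∈ τ.
  V = {}: π^{-1}(V) = ∅ ∈ τ ✓.
  V = {[p76]}: π^{-1}(V) = {p76} ∉ τ ✗.
  V = {[p77]}: π^{-1}(V) = {p77} ∉ τ ✗.
  V = {[p76], [p77]}: π^{-1}(V) = {p76, p77} ∉ τ ✗.
  V = {[p78=p80]}: π^{-1}(V) = {p78, p80} ∉ τ ✗.
  V = {[p76], [p78=p80]}: π^{-1}(V) = {p76, p78, p80} ∉ τ ✗.
  V = {[p77], [p78=p80]}: π^{-1}(V) = {p77, p78, p80} ∈ τ ✓.
  V = {[p76], [p77], [p78=p80]}: π^{-1}(V) = {p76, p77, p78, p80} ∉ τ ✗.
  V = {[p79]}: π^{-1}(V) = {p79} ∉ τ ✗.
  V = {[p76], [p79]}: π^{-1}(V) = {p76, p79} ∉ τ ✗.
  V = {[p77], [p79]}: π^{-1}(V) = {p77, p79} ∉ τ ✗.
  V = {[p76], [p77], [p79]}: π^{-1}(V) = {p76, p77, p79} ∉ τ ✗.
  V = {[p78=p80], [p79]}: π^{-1}(V) = {p78, p79, p80} ∉ τ ✗.
  V = {[p76], [p78=p80], [p79]}: π^{-1}(V) = {p76, p78, p79, p80} ∉ τ ✗.
  V = {[p77], [p78=p80], [p79]}: π^{-1}(V) = {p77, p78, p79, p80} ∈ τ ✓.
  V = {[p76], [p77], [p78=p80], [p79]}: π^{-1}(V) = {p76, p77, p78, p79, p80} ∈ τ ✓.
Open sets in the quotient: τ_Q = {{}, {[p77], [p78=p80]}, {[p77], [p78=p80], [p79]}, {[p76], [p77], [p78=p80], [p79]}} (4 elements).


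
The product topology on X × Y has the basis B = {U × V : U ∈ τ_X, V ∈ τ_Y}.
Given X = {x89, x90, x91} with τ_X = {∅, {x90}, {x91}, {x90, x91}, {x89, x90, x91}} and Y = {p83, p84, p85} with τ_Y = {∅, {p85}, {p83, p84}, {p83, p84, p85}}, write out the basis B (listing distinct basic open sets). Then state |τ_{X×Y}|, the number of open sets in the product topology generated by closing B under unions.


Basis B = {∅ × ∅, {x90} × {p85}, {x91} × {p85}, {x90} × {p83, p84}, {x90, x91} × {p85}, {x91} × {p83, p84}, {x89, x90, x91} × {p85}, {x90} × {p83, p84, p85}, {x91} × {p83, p84, p85}, {x90, x91} × {p83, p84}, {x89, x90, x91} × {p83, p84}, {x90, x91} × {p83, p84, p85}, {x89, x90, x91} × {p83, p84, p85}}; |τ_{X×Y}| = 25.

Enumerate products U × V with U ∈ τ_X, V ∈ τ_Y (deduplicated):
  ∅ × ∅ = {} (∅)
  {x90} × {p85} = {(x90,p85)}
  {x91} × {p85} = {(x91,p85)}
  {x90} × {p83, p84} = {(x90,p83), (x90,p84)}
  {x90, x91} × {p85} = {(x90,p85), (x91,p85)}
  {x91} × {p83, p84} = {(x91,p83), (x91,p84)}
  {x89, x90, x91} × {p85} = {(x89,p85), (x90,p85), (x91,p85)}
  {x90} × {p83, p84, p85} = {(x90,p83), (x90,p84), (x90,p85)}
  {x91} × {p83, p84, p85} = {(x91,p83), (x91,p84), (x91,p85)}
  {x90, x91} × {p83, p84} = {(x90,p83), (x90,p84), (x91,p83), (x91,p84)}
  {x89, x90, x91} × {p83, p84} = {(x89,p83), (x89,p84), (x90,p83), (x90,p84), (x91,p83), (x91,p84)}
  {x90, x91} × {p83, p84, p85} = {(x90,p83), (x90,p84), (x90,p85), (x91,p83), (x91,p84), (x91,p85)}
  {x89, x90, x91} × {p83, p84, p85} = {(x89,p83), (x89,p84), (x89,p85), (x90,p83), (x90,p84), (x90,p85), (x91,p83), (x91,p84), (x91,p85)}
These 13 distinct sets form the basis B.
Close under arbitrary unions to get τ_{X×Y}; counting gives |τ_{X×Y}| = 25.


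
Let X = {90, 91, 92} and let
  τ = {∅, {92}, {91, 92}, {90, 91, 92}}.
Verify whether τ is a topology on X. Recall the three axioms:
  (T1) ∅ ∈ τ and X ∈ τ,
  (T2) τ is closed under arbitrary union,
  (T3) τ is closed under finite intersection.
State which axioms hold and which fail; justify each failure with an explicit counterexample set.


τ IS a topology on X.

Axiom (T1): ∅ ∈ τ? Yes; X ∈ τ? Yes.
Axiom (T2/T3): check pairwise unions and intersections of members of τ.
All pairwise intersections and unions checked — each lies in τ. Therefore τ satisfies (T1), (T2), (T3): it IS a topology on X.


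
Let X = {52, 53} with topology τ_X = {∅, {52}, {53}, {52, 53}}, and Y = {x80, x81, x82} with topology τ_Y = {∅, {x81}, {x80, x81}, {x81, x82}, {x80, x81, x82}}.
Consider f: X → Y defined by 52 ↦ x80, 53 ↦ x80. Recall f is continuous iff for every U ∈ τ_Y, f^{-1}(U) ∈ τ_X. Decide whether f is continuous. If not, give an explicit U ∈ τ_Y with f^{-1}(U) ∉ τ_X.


f IS continuous.

Compute f^{-1}(U) for each U ∈ τ_Y:
  U = ∅: f^{-1}(U) = ∅ ∈ τ_X ✓.
  U = {x81}: f^{-1}(U) = ∅ ∈ τ_X ✓.
  U = {x80, x81}: f^{-1}(U) = {52, 53} ∈ τ_X ✓.
  U = {x81, x82}: f^{-1}(U) = ∅ ∈ τ_X ✓.
  U = {x80, x81, x82}: f^{-1}(U) = {52, 53} ∈ τ_X ✓.
Every preimage lies in τ_X, so f IS continuous.


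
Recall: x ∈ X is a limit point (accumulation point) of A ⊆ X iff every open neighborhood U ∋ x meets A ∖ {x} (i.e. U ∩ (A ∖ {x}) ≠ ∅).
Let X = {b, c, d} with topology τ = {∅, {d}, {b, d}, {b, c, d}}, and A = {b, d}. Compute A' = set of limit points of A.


A' = {b, c}

For each x ∈ X, list the open sets U ∈ τ with x ∈ U, then check whether U ∩ (A ∖ {x}) ≠ ∅ for every such U.
  x = b: opens ∋ x are {b, d}, {b, c, d}; each meets A ∖ {b}, so x IS a limit point.
  x = c: opens ∋ x are {b, c, d}; each meets A ∖ {c}, so x IS a limit point.
  x = d: open {d} ∋ x has {d} ∩ (A ∖ {d}) = ∅, so x is NOT a limit point.
Collecting: A' = {b, c}.


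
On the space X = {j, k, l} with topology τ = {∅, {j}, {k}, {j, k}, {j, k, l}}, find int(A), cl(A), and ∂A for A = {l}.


int(A) = ∅, cl(A) = {l}, ∂A = {l}.

Closed sets in (X, τ) are complements of opens:
  closed(X, τ) = {∅, {l}, {j, l}, {k, l}, {j, k, l}}.
int(A) = ⋃ {U ∈ τ : U ⊆ A}. Opens contained in A: ∅.
Taking the union of these: int(A) = ∅.
cl(A) = ⋂ {C closed : A ⊆ C}. Closed sets containing A: {l}, {j, l}, {k, l}, {j, k, l}.
Intersecting these: cl(A) = {l}.
∂A = cl(A) ∖ int(A) = {l} ∖ ∅ = {l}.


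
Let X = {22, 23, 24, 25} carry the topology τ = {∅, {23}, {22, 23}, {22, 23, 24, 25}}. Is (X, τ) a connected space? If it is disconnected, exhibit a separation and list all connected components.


(X, τ) is connected.

Find clopen sets (U ∈ τ with X ∖ U ∈ τ):
  U = ∅, X ∖ U = {22, 23, 24, 25} — both open, so U is clopen.
  U = {22, 23, 24, 25}, X ∖ U = ∅ — both open, so U is clopen.
Only trivial clopens (∅ and X) exist, so (X, τ) is connected.
Compute connected components by grouping points that agree on all clopens:
  component: {22, 23, 24, 25}


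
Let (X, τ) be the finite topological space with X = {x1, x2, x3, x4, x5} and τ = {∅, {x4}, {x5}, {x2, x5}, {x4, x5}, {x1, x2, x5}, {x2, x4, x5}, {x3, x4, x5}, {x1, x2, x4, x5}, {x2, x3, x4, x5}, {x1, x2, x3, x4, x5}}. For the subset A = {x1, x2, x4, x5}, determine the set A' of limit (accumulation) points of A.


A' = {x1, x2, x3}

For each x ∈ X, list the open sets U ∈ τ with x ∈ U, then check whether U ∩ (A ∖ {x}) ≠ ∅ for every such U.
  x = x1: opens ∋ x are {x1, x2, x5}, {x1, x2, x4, x5}, {x1, x2, x3, x4, x5}; each meets A ∖ {x1}, so x IS a limit point.
  x = x2: opens ∋ x are {x2, x5}, {x1, x2, x5}, {x2, x4, x5}, {x1, x2, x4, x5}, {x2, x3, x4, x5}, {x1, x2, x3, x4, x5}; each meets A ∖ {x2}, so x IS a limit point.
  x = x3: opens ∋ x are {x3, x4, x5}, {x2, x3, x4, x5}, {x1, x2, x3, x4, x5}; each meets A ∖ {x3}, so x IS a limit point.
  x = x4: open {x4} ∋ x has {x4} ∩ (A ∖ {x4}) = ∅, so x is NOT a limit point.
  x = x5: open {x5} ∋ x has {x5} ∩ (A ∖ {x5}) = ∅, so x is NOT a limit point.
Collecting: A' = {x1, x2, x3}.


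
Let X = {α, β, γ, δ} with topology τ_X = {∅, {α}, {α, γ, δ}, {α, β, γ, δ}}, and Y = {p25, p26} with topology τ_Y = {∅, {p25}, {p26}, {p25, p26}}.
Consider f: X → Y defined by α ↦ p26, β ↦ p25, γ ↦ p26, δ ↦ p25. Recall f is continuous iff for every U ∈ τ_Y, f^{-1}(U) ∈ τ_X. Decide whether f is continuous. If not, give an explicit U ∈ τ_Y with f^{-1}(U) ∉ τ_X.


f is NOT continuous.

Compute f^{-1}(U) for each U ∈ τ_Y:
  U = ∅: f^{-1}(U) = ∅ ∈ τ_X ✓.
  U = {p25}: f^{-1}(U) = {β, δ} ∉ τ_X ✗.
  U = {p26}: f^{-1}(U) = {α, γ} ∉ τ_X ✗.
  U = {p25, p26}: f^{-1}(U) = {α, β, γ, δ} ∈ τ_X ✓.
Found U = {p25} with f^{-1}(U) = {β, δ} not in τ_X. Therefore f is NOT continuous.


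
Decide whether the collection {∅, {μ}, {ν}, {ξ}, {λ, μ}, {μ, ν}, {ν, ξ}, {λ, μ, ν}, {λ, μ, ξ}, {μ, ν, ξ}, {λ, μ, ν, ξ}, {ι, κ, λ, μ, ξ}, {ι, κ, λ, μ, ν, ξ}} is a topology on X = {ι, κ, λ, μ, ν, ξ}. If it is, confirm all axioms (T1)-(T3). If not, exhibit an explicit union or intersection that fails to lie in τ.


τ is NOT a topology on X.

Axiom (T1): ∅ ∈ τ? Yes; X ∈ τ? Yes.
Axiom (T2/T3): check pairwise unions and intersections of members of τ.
Counterexample for (T2): {μ} ∪ {ξ} = {μ, ξ} ∉ τ. Therefore τ is NOT a topology.


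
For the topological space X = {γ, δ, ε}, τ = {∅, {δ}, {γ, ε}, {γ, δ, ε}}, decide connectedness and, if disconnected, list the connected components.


(X, τ) is disconnected; components = [{δ}, {γ, ε}].

Find clopen sets (U ∈ τ with X ∖ U ∈ τ):
  U = ∅, X ∖ U = {γ, δ, ε} — both open, so U is clopen.
  U = {δ}, X ∖ U = {γ, ε} — both open, so U is clopen.
  U = {γ, ε}, X ∖ U = {δ} — both open, so U is clopen.
  U = {γ, δ, ε}, X ∖ U = ∅ — both open, so U is clopen.
Nontrivial clopen(s) exist: e.g. {δ}. So (X, τ) is disconnected.
Compute connected components by grouping points that agree on all clopens:
  component: {δ}
  component: {γ, ε}


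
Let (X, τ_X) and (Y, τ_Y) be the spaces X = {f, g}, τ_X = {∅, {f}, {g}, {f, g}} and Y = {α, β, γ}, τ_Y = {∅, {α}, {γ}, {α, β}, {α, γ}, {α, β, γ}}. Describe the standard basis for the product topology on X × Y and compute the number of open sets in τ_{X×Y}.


Basis B = {∅ × ∅, {f} × {α}, {f} × {γ}, {g} × {α}, {g} × {γ}, {f} × {α, β}, {f} × {α, γ}, {f, g} × {α}, {f, g} × {γ}, {g} × {α, β}, {g} × {α, γ}, {f} × {α, β, γ}, {g} × {α, β, γ}, {f, g} × {α, β}, {f, g} × {α, γ}, {f, g} × {α, β, γ}}; |τ_{X×Y}| = 36.

Enumerate products U × V with U ∈ τ_X, V ∈ τ_Y (deduplicated):
  ∅ × ∅ = {} (∅)
  {f} × {α} = {(f,α)}
  {f} × {γ} = {(f,γ)}
  {g} × {α} = {(g,α)}
  {g} × {γ} = {(g,γ)}
  {f} × {α, β} = {(f,α), (f,β)}
  {f} × {α, γ} = {(f,α), (f,γ)}
  {f, g} × {α} = {(f,α), (g,α)}
  {f, g} × {γ} = {(f,γ), (g,γ)}
  {g} × {α, β} = {(g,α), (g,β)}
  {g} × {α, γ} = {(g,α), (g,γ)}
  {f} × {α, β, γ} = {(f,α), (f,β), (f,γ)}
  {g} × {α, β, γ} = {(g,α), (g,β), (g,γ)}
  {f, g} × {α, β} = {(f,α), (f,β), (g,α), (g,β)}
  {f, g} × {α, γ} = {(f,α), (f,γ), (g,α), (g,γ)}
  {f, g} × {α, β, γ} = {(f,α), (f,β), (f,γ), (g,α), (g,β), (g,γ)}
These 16 distinct sets form the basis B.
Close under arbitrary unions to get τ_{X×Y}; counting gives |τ_{X×Y}| = 36.


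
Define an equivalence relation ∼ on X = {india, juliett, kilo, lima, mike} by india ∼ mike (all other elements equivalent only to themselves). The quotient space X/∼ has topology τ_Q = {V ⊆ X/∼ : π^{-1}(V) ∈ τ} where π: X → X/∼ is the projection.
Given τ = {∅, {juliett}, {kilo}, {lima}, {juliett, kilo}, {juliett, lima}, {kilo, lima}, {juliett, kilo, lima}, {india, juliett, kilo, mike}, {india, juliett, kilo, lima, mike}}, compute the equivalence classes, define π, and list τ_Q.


X/∼ = {[india=mike], [juliett], [kilo], [lima]}; |τ_Q| = 10.

Equivalence classes: [india=mike], [juliett], [kilo], [lima].
Quotient map π: X → X/∼ sends india ↦ [india=mike], juliett ↦ [juliett], kilo ↦ [kilo], lima ↦ [lima], mike ↦ [india=mike].
For each subset V ⊆ X/∼, compute π^{-1}(V) ⊆ X and check whether π^{-1}(V) ∈ τ. V is open in τ_Q iff π^{-1}(V) ∈ τ.
  V = {}: π^{-1}(V) = ∅ ∈ τ ✓.
  V = {[india=mike]}: π^{-1}(V) = {india, mike} ∉ τ ✗.
  V = {[juliett]}: π^{-1}(V) = {juliett} ∈ τ ✓.
  V = {[india=mike], [juliett]}: π^{-1}(V) = {india, juliett, mike} ∉ τ ✗.
  V = {[kilo]}: π^{-1}(V) = {kilo} ∈ τ ✓.
  V = {[india=mike], [kilo]}: π^{-1}(V) = {india, kilo, mike} ∉ τ ✗.
  V = {[juliett], [kilo]}: π^{-1}(V) = {juliett, kilo} ∈ τ ✓.
  V = {[india=mike], [juliett], [kilo]}: π^{-1}(V) = {india, juliett, kilo, mike} ∈ τ ✓.
  V = {[lima]}: π^{-1}(V) = {lima} ∈ τ ✓.
  V = {[india=mike], [lima]}: π^{-1}(V) = {india, lima, mike} ∉ τ ✗.
  V = {[juliett], [lima]}: π^{-1}(V) = {juliett, lima} ∈ τ ✓.
  V = {[india=mike], [juliett], [lima]}: π^{-1}(V) = {india, juliett, lima, mike} ∉ τ ✗.
  V = {[kilo], [lima]}: π^{-1}(V) = {kilo, lima} ∈ τ ✓.
  V = {[india=mike], [kilo], [lima]}: π^{-1}(V) = {india, kilo, lima, mike} ∉ τ ✗.
  V = {[juliett], [kilo], [lima]}: π^{-1}(V) = {juliett, kilo, lima} ∈ τ ✓.
  V = {[india=mike], [juliett], [kilo], [lima]}: π^{-1}(V) = {india, juliett, kilo, lima, mike} ∈ τ ✓.
Open sets in the quotient: τ_Q = {{}, {[juliett]}, {[kilo]}, {[juliett], [kilo]}, {[india=mike], [juliett], [kilo]}, {[lima]}, {[juliett], [lima]}, {[kilo], [lima]}, {[juliett], [kilo], [lima]}, {[india=mike], [juliett], [kilo], [lima]}} (10 elements).


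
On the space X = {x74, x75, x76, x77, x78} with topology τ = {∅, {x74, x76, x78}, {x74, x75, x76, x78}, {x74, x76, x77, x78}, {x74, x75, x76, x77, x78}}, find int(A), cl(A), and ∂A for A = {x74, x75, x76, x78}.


int(A) = {x74, x75, x76, x78}, cl(A) = {x74, x75, x76, x77, x78}, ∂A = {x77}.

Closed sets in (X, τ) are complements of opens:
  closed(X, τ) = {∅, {x75}, {x77}, {x75, x77}, {x74, x75, x76, x77, x78}}.
int(A) = ⋃ {U ∈ τ : U ⊆ A}. Opens contained in A: ∅, {x74, x76, x78}, {x74, x75, x76, x78}.
Taking the union of these: int(A) = {x74, x75, x76, x78}.
cl(A) = ⋂ {C closed : A ⊆ C}. Closed sets containing A: {x74, x75, x76, x77, x78}.
Intersecting these: cl(A) = {x74, x75, x76, x77, x78}.
∂A = cl(A) ∖ int(A) = {x74, x75, x76, x77, x78} ∖ {x74, x75, x76, x78} = {x77}.


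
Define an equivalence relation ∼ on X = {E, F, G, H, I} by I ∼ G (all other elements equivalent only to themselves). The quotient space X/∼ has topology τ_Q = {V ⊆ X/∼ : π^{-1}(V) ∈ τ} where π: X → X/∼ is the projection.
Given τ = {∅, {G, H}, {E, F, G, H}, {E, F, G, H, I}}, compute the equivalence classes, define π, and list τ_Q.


X/∼ = {[E], [F], [G=I], [H]}; |τ_Q| = 2.

Equivalence classes: [E], [F], [G=I], [H].
Quotient map π: X → X/∼ sends E ↦ [E], F ↦ [F], G ↦ [G=I], H ↦ [H], I ↦ [G=I].
For each subset V ⊆ X/∼, compute π^{-1}(V) ⊆ X and check whether π^{-1}(V) ∈ τ. V is open in τ_Q iff π^{-1}(V) ∈ τ.
  V = {}: π^{-1}(V) = ∅ ∈ τ ✓.
  V = {[E]}: π^{-1}(V) = {E} ∉ τ ✗.
  V = {[F]}: π^{-1}(V) = {F} ∉ τ ✗.
  V = {[E], [F]}: π^{-1}(V) = {E, F} ∉ τ ✗.
  V = {[G=I]}: π^{-1}(V) = {G, I} ∉ τ ✗.
  V = {[E], [G=I]}: π^{-1}(V) = {E, G, I} ∉ τ ✗.
  V = {[F], [G=I]}: π^{-1}(V) = {F, G, I} ∉ τ ✗.
  V = {[E], [F], [G=I]}: π^{-1}(V) = {E, F, G, I} ∉ τ ✗.
  V = {[H]}: π^{-1}(V) = {H} ∉ τ ✗.
  V = {[E], [H]}: π^{-1}(V) = {E, H} ∉ τ ✗.
  V = {[F], [H]}: π^{-1}(V) = {F, H} ∉ τ ✗.
  V = {[E], [F], [H]}: π^{-1}(V) = {E, F, H} ∉ τ ✗.
  V = {[G=I], [H]}: π^{-1}(V) = {G, H, I} ∉ τ ✗.
  V = {[E], [G=I], [H]}: π^{-1}(V) = {E, G, H, I} ∉ τ ✗.
  V = {[F], [G=I], [H]}: π^{-1}(V) = {F, G, H, I} ∉ τ ✗.
  V = {[E], [F], [G=I], [H]}: π^{-1}(V) = {E, F, G, H, I} ∈ τ ✓.
Open sets in the quotient: τ_Q = {{}, {[E], [F], [G=I], [H]}} (2 elements).


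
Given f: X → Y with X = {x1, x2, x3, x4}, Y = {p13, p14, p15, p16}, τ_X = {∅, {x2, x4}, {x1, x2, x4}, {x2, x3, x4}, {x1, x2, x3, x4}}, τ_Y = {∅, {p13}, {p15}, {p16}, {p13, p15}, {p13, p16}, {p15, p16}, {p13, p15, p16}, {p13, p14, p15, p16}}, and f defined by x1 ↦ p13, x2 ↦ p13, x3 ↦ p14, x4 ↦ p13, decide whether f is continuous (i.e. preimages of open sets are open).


f IS continuous.

Compute f^{-1}(U) for each U ∈ τ_Y:
  U = ∅: f^{-1}(U) = ∅ ∈ τ_X ✓.
  U = {p13}: f^{-1}(U) = {x1, x2, x4} ∈ τ_X ✓.
  U = {p15}: f^{-1}(U) = ∅ ∈ τ_X ✓.
  U = {p16}: f^{-1}(U) = ∅ ∈ τ_X ✓.
  U = {p13, p15}: f^{-1}(U) = {x1, x2, x4} ∈ τ_X ✓.
  U = {p13, p16}: f^{-1}(U) = {x1, x2, x4} ∈ τ_X ✓.
  U = {p15, p16}: f^{-1}(U) = ∅ ∈ τ_X ✓.
  U = {p13, p15, p16}: f^{-1}(U) = {x1, x2, x4} ∈ τ_X ✓.
  U = {p13, p14, p15, p16}: f^{-1}(U) = {x1, x2, x3, x4} ∈ τ_X ✓.
Every preimage lies in τ_X, so f IS continuous.


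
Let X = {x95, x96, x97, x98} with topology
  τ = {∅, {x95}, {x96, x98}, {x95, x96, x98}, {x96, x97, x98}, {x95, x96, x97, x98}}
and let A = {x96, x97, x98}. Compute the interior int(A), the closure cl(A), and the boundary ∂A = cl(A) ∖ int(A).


int(A) = {x96, x97, x98}, cl(A) = {x96, x97, x98}, ∂A = ∅.

Closed sets in (X, τ) are complements of opens:
  closed(X, τ) = {∅, {x95}, {x97}, {x95, x97}, {x96, x97, x98}, {x95, x96, x97, x98}}.
int(A) = ⋃ {U ∈ τ : U ⊆ A}. Opens contained in A: ∅, {x96, x98}, {x96, x97, x98}.
Taking the union of these: int(A) = {x96, x97, x98}.
cl(A) = ⋂ {C closed : A ⊆ C}. Closed sets containing A: {x96, x97, x98}, {x95, x96, x97, x98}.
Intersecting these: cl(A) = {x96, x97, x98}.
∂A = cl(A) ∖ int(A) = {x96, x97, x98} ∖ {x96, x97, x98} = ∅.


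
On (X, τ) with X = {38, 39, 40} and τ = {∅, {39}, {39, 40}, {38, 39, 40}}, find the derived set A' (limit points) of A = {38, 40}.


A' = {38}

For each x ∈ X, list the open sets U ∈ τ with x ∈ U, then check whether U ∩ (A ∖ {x}) ≠ ∅ for every such U.
  x = 38: opens ∋ x are {38, 39, 40}; each meets A ∖ {38}, so x IS a limit point.
  x = 39: open {39} ∋ x has {39} ∩ (A ∖ {39}) = ∅, so x is NOT a limit point.
  x = 40: open {39, 40} ∋ x has {39, 40} ∩ (A ∖ {40}) = ∅, so x is NOT a limit point.
Collecting: A' = {38}.


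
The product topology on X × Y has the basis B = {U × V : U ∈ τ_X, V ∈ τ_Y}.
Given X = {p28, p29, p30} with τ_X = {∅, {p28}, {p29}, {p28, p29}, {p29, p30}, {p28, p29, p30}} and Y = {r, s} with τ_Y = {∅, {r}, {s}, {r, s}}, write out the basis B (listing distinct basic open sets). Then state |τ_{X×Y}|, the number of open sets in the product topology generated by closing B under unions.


Basis B = {∅ × ∅, {p28} × {r}, {p28} × {s}, {p29} × {r}, {p29} × {s}, {p28} × {r, s}, {p28, p29} × {r}, {p28, p29} × {s}, {p29} × {r, s}, {p29, p30} × {r}, {p29, p30} × {s}, {p28, p29, p30} × {r}, {p28, p29, p30} × {s}, {p28, p29} × {r, s}, {p29, p30} × {r, s}, {p28, p29, p30} × {r, s}}; |τ_{X×Y}| = 36.

Enumerate products U × V with U ∈ τ_X, V ∈ τ_Y (deduplicated):
  ∅ × ∅ = {} (∅)
  {p28} × {r} = {(p28,r)}
  {p28} × {s} = {(p28,s)}
  {p29} × {r} = {(p29,r)}
  {p29} × {s} = {(p29,s)}
  {p28} × {r, s} = {(p28,r), (p28,s)}
  {p28, p29} × {r} = {(p28,r), (p29,r)}
  {p28, p29} × {s} = {(p28,s), (p29,s)}
  {p29} × {r, s} = {(p29,r), (p29,s)}
  {p29, p30} × {r} = {(p29,r), (p30,r)}
  {p29, p30} × {s} = {(p29,s), (p30,s)}
  {p28, p29, p30} × {r} = {(p28,r), (p29,r), (p30,r)}
  {p28, p29, p30} × {s} = {(p28,s), (p29,s), (p30,s)}
  {p28, p29} × {r, s} = {(p28,r), (p28,s), (p29,r), (p29,s)}
  {p29, p30} × {r, s} = {(p29,r), (p29,s), (p30,r), (p30,s)}
  {p28, p29, p30} × {r, s} = {(p28,r), (p28,s), (p29,r), (p29,s), (p30,r), (p30,s)}
These 16 distinct sets form the basis B.
Close under arbitrary unions to get τ_{X×Y}; counting gives |τ_{X×Y}| = 36.


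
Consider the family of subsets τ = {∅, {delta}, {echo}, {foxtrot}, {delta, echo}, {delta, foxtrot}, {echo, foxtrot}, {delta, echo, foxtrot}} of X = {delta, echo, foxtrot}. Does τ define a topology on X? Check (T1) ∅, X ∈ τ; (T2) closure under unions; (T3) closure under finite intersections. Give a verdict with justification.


τ IS a topology on X.

Axiom (T1): ∅ ∈ τ? Yes; X ∈ τ? Yes.
Axiom (T2/T3): check pairwise unions and intersections of members of τ.
All pairwise intersections and unions checked — each lies in τ. Therefore τ satisfies (T1), (T2), (T3): it IS a topology on X.


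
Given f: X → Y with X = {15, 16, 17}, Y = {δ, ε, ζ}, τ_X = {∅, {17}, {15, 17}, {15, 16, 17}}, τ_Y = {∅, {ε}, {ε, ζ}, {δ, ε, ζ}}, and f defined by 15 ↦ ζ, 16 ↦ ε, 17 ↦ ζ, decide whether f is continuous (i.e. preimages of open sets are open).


f is NOT continuous.

Compute f^{-1}(U) for each U ∈ τ_Y:
  U = ∅: f^{-1}(U) = ∅ ∈ τ_X ✓.
  U = {ε}: f^{-1}(U) = {16} ∉ τ_X ✗.
  U = {ε, ζ}: f^{-1}(U) = {15, 16, 17} ∈ τ_X ✓.
  U = {δ, ε, ζ}: f^{-1}(U) = {15, 16, 17} ∈ τ_X ✓.
Found U = {ε} with f^{-1}(U) = {16} not in τ_X. Therefore f is NOT continuous.


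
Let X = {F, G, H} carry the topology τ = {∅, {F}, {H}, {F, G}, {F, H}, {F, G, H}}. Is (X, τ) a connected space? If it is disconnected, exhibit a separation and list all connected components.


(X, τ) is disconnected; components = [{H}, {F, G}].

Find clopen sets (U ∈ τ with X ∖ U ∈ τ):
  U = ∅, X ∖ U = {F, G, H} — both open, so U is clopen.
  U = {H}, X ∖ U = {F, G} — both open, so U is clopen.
  U = {F, G}, X ∖ U = {H} — both open, so U is clopen.
  U = {F, G, H}, X ∖ U = ∅ — both open, so U is clopen.
Nontrivial clopen(s) exist: e.g. {F, G}. So (X, τ) is disconnected.
Compute connected components by grouping points that agree on all clopens:
  component: {H}
  component: {F, G}


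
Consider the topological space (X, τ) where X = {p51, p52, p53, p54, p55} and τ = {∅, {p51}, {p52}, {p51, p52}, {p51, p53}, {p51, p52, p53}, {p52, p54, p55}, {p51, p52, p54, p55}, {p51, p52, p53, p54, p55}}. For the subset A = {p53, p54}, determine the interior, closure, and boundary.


int(A) = ∅, cl(A) = {p53, p54, p55}, ∂A = {p53, p54, p55}.

Closed sets in (X, τ) are complements of opens:
  closed(X, τ) = {∅, {p53}, {p51, p53}, {p54, p55}, {p52, p54, p55}, {p53, p54, p55}, {p51, p53, p54, p55}, {p52, p53, p54, p55}, {p51, p52, p53, p54, p55}}.
int(A) = ⋃ {U ∈ τ : U ⊆ A}. Opens contained in A: ∅.
Taking the union of these: int(A) = ∅.
cl(A) = ⋂ {C closed : A ⊆ C}. Closed sets containing A: {p53, p54, p55}, {p51, p53, p54, p55}, {p52, p53, p54, p55}, {p51, p52, p53, p54, p55}.
Intersecting these: cl(A) = {p53, p54, p55}.
∂A = cl(A) ∖ int(A) = {p53, p54, p55} ∖ ∅ = {p53, p54, p55}.


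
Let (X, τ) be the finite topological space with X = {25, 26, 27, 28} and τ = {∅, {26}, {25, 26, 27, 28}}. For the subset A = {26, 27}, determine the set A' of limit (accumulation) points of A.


A' = {25, 27, 28}

For each x ∈ X, list the open sets U ∈ τ with x ∈ U, then check whether U ∩ (A ∖ {x}) ≠ ∅ for every such U.
  x = 25: opens ∋ x are {25, 26, 27, 28}; each meets A ∖ {25}, so x IS a limit point.
  x = 26: open {26} ∋ x has {26} ∩ (A ∖ {26}) = ∅, so x is NOT a limit point.
  x = 27: opens ∋ x are {25, 26, 27, 28}; each meets A ∖ {27}, so x IS a limit point.
  x = 28: opens ∋ x are {25, 26, 27, 28}; each meets A ∖ {28}, so x IS a limit point.
Collecting: A' = {25, 27, 28}.


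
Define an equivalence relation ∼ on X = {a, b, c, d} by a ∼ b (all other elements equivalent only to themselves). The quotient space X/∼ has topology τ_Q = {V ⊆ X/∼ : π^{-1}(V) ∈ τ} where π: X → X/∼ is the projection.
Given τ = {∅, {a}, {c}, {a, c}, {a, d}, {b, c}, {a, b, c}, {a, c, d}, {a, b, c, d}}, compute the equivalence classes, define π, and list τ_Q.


X/∼ = {[a=b], [c], [d]}; |τ_Q| = 4.

Equivalence classes: [a=b], [c], [d].
Quotient map π: X → X/∼ sends a ↦ [a=b], b ↦ [a=b], c ↦ [c], d ↦ [d].
For each subset V ⊆ X/∼, compute π^{-1}(V) ⊆ X and check whether π^{-1}(V) ∈ τ. V is open in τ_Q iff π^{-1}(V) ∈ τ.
  V = {}: π^{-1}(V) = ∅ ∈ τ ✓.
  V = {[a=b]}: π^{-1}(V) = {a, b} ∉ τ ✗.
  V = {[c]}: π^{-1}(V) = {c} ∈ τ ✓.
  V = {[a=b], [c]}: π^{-1}(V) = {a, b, c} ∈ τ ✓.
  V = {[d]}: π^{-1}(V) = {d} ∉ τ ✗.
  V = {[a=b], [d]}: π^{-1}(V) = {a, b, d} ∉ τ ✗.
  V = {[c], [d]}: π^{-1}(V) = {c, d} ∉ τ ✗.
  V = {[a=b], [c], [d]}: π^{-1}(V) = {a, b, c, d} ∈ τ ✓.
Open sets in the quotient: τ_Q = {{}, {[c]}, {[a=b], [c]}, {[a=b], [c], [d]}} (4 elements).


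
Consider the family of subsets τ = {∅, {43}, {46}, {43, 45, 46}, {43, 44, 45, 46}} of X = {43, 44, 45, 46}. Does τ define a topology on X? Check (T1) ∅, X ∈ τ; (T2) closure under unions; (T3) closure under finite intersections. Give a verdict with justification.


τ is NOT a topology on X.

Axiom (T1): ∅ ∈ τ? Yes; X ∈ τ? Yes.
Axiom (T2/T3): check pairwise unions and intersections of members of τ.
Counterexample for (T2): {43} ∪ {46} = {43, 46} ∉ τ. Therefore τ is NOT a topology.


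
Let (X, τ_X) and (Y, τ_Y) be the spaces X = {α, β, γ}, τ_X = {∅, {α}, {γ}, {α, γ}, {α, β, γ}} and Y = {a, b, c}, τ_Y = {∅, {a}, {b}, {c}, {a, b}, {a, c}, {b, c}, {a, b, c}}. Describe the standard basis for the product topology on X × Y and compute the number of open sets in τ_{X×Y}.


Basis B = {∅ × ∅, {α} × {a}, {α} × {b}, {α} × {c}, {γ} × {a}, {γ} × {b}, {γ} × {c}, {α} × {a, b}, {α} × {a, c}, {α, γ} × {a}, {α} × {b, c}, {α, γ} × {b}, {α, γ} × {c}, {γ} × {a, b}, {γ} × {a, c}, {γ} × {b, c}, {α} × {a, b, c}, {α, β, γ} × {a}, {α, β, γ} × {b}, {α, β, γ} × {c}, {γ} × {a, b, c}, {α, γ} × {a, b}, {α, γ} × {a, c}, {α, γ} × {b, c}, {α, γ} × {a, b, c}, {α, β, γ} × {a, b}, {α, β, γ} × {a, c}, {α, β, γ} × {b, c}, {α, β, γ} × {a, b, c}}; |τ_{X×Y}| = 125.

Enumerate products U × V with U ∈ τ_X, V ∈ τ_Y (deduplicated):
  ∅ × ∅ = {} (∅)
  {α} × {a} = {(α,a)}
  {α} × {b} = {(α,b)}
  {α} × {c} = {(α,c)}
  {γ} × {a} = {(γ,a)}
  {γ} × {b} = {(γ,b)}
  {γ} × {c} = {(γ,c)}
  {α} × {a, b} = {(α,a), (α,b)}
  {α} × {a, c} = {(α,a), (α,c)}
  {α, γ} × {a} = {(α,a), (γ,a)}
  {α} × {b, c} = {(α,b), (α,c)}
  {α, γ} × {b} = {(α,b), (γ,b)}
  {α, γ} × {c} = {(α,c), (γ,c)}
  {γ} × {a, b} = {(γ,a), (γ,b)}
  {γ} × {a, c} = {(γ,a), (γ,c)}
  {γ} × {b, c} = {(γ,b), (γ,c)}
  {α} × {a, b, c} = {(α,a), (α,b), (α,c)}
  {α, β, γ} × {a} = {(α,a), (β,a), (γ,a)}
  {α, β, γ} × {b} = {(α,b), (β,b), (γ,b)}
  {α, β, γ} × {c} = {(α,c), (β,c), (γ,c)}
  {γ} × {a, b, c} = {(γ,a), (γ,b), (γ,c)}
  {α, γ} × {a, b} = {(α,a), (α,b), (γ,a), (γ,b)}
  {α, γ} × {a, c} = {(α,a), (α,c), (γ,a), (γ,c)}
  {α, γ} × {b, c} = {(α,b), (α,c), (γ,b), (γ,c)}
  {α, γ} × {a, b, c} = {(α,a), (α,b), (α,c), (γ,a), (γ,b), (γ,c)}
  {α, β, γ} × {a, b} = {(α,a), (α,b), (β,a), (β,b), (γ,a), (γ,b)}
  {α, β, γ} × {a, c} = {(α,a), (α,c), (β,a), (β,c), (γ,a), (γ,c)}
  {α, β, γ} × {b, c} = {(α,b), (α,c), (β,b), (β,c), (γ,b), (γ,c)}
  {α, β, γ} × {a, b, c} = {(α,a), (α,b), (α,c), (β,a), (β,b), (β,c), (γ,a), (γ,b), (γ,c)}
These 29 distinct sets form the basis B.
Close under arbitrary unions to get τ_{X×Y}; counting gives |τ_{X×Y}| = 125.


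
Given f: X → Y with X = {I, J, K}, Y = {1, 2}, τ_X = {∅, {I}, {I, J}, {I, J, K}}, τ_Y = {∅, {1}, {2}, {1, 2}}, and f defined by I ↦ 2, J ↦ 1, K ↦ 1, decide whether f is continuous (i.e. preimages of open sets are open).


f is NOT continuous.

Compute f^{-1}(U) for each U ∈ τ_Y:
  U = ∅: f^{-1}(U) = ∅ ∈ τ_X ✓.
  U = {1}: f^{-1}(U) = {J, K} ∉ τ_X ✗.
  U = {2}: f^{-1}(U) = {I} ∈ τ_X ✓.
  U = {1, 2}: f^{-1}(U) = {I, J, K} ∈ τ_X ✓.
Found U = {1} with f^{-1}(U) = {J, K} not in τ_X. Therefore f is NOT continuous.


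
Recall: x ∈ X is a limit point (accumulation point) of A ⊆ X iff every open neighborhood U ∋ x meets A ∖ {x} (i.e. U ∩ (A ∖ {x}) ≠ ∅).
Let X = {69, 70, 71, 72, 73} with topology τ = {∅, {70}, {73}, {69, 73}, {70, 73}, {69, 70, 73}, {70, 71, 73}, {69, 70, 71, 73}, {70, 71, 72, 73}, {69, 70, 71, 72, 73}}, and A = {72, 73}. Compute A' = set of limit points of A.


A' = {69, 71, 72}

For each x ∈ X, list the open sets U ∈ τ with x ∈ U, then check whether U ∩ (A ∖ {x}) ≠ ∅ for every such U.
  x = 69: opens ∋ x are {69, 73}, {69, 70, 73}, {69, 70, 71, 73}, {69, 70, 71, 72, 73}; each meets A ∖ {69}, so x IS a limit point.
  x = 70: open {70} ∋ x has {70} ∩ (A ∖ {70}) = ∅, so x is NOT a limit point.
  x = 71: opens ∋ x are {70, 71, 73}, {69, 70, 71, 73}, {70, 71, 72, 73}, {69, 70, 71, 72, 73}; each meets A ∖ {71}, so x IS a limit point.
  x = 72: opens ∋ x are {70, 71, 72, 73}, {69, 70, 71, 72, 73}; each meets A ∖ {72}, so x IS a limit point.
  x = 73: open {73} ∋ x has {73} ∩ (A ∖ {73}) = ∅, so x is NOT a limit point.
Collecting: A' = {69, 71, 72}.


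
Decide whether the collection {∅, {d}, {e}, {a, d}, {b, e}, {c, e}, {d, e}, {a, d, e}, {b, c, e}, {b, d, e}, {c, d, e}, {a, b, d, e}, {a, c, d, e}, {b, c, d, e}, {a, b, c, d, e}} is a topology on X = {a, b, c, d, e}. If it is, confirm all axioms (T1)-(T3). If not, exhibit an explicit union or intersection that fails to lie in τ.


τ IS a topology on X.

Axiom (T1): ∅ ∈ τ? Yes; X ∈ τ? Yes.
Axiom (T2/T3): check pairwise unions and intersections of members of τ.
All pairwise intersections and unions checked — each lies in τ. Therefore τ satisfies (T1), (T2), (T3): it IS a topology on X.


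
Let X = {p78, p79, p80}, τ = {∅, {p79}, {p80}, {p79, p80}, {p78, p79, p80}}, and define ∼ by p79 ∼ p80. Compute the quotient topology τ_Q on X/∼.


X/∼ = {[p78], [p79=p80]}; |τ_Q| = 3.

Equivalence classes: [p78], [p79=p80].
Quotient map π: X → X/∼ sends p78 ↦ [p78], p79 ↦ [p79=p80], p80 ↦ [p79=p80].
For each subset V ⊆ X/∼, compute π^{-1}(V) ⊆ X and check whether π^{-1}(V) ∈ τ. V is open in τ_Q iff π^{-1}(V) ∈ τ.
  V = {}: π^{-1}(V) = ∅ ∈ τ ✓.
  V = {[p78]}: π^{-1}(V) = {p78} ∉ τ ✗.
  V = {[p79=p80]}: π^{-1}(V) = {p79, p80} ∈ τ ✓.
  V = {[p78], [p79=p80]}: π^{-1}(V) = {p78, p79, p80} ∈ τ ✓.
Open sets in the quotient: τ_Q = {{}, {[p79=p80]}, {[p78], [p79=p80]}} (3 elements).


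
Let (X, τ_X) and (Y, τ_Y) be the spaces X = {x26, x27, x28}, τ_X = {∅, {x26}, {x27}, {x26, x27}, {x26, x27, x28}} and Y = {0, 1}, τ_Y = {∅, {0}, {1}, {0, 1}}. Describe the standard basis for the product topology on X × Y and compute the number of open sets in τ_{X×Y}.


Basis B = {∅ × ∅, {x26} × {0}, {x26} × {1}, {x27} × {0}, {x27} × {1}, {x26} × {0, 1}, {x26, x27} × {0}, {x26, x27} × {1}, {x27} × {0, 1}, {x26, x27, x28} × {0}, {x26, x27, x28} × {1}, {x26, x27} × {0, 1}, {x26, x27, x28} × {0, 1}}; |τ_{X×Y}| = 25.

Enumerate products U × V with U ∈ τ_X, V ∈ τ_Y (deduplicated):
  ∅ × ∅ = {} (∅)
  {x26} × {0} = {(x26,0)}
  {x26} × {1} = {(x26,1)}
  {x27} × {0} = {(x27,0)}
  {x27} × {1} = {(x27,1)}
  {x26} × {0, 1} = {(x26,0), (x26,1)}
  {x26, x27} × {0} = {(x26,0), (x27,0)}
  {x26, x27} × {1} = {(x26,1), (x27,1)}
  {x27} × {0, 1} = {(x27,0), (x27,1)}
  {x26, x27, x28} × {0} = {(x26,0), (x27,0), (x28,0)}
  {x26, x27, x28} × {1} = {(x26,1), (x27,1), (x28,1)}
  {x26, x27} × {0, 1} = {(x26,0), (x26,1), (x27,0), (x27,1)}
  {x26, x27, x28} × {0, 1} = {(x26,0), (x26,1), (x27,0), (x27,1), (x28,0), (x28,1)}
These 13 distinct sets form the basis B.
Close under arbitrary unions to get τ_{X×Y}; counting gives |τ_{X×Y}| = 25.
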